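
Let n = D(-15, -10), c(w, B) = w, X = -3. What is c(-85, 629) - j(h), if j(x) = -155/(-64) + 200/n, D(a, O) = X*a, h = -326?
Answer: -52915/576 ≈ -91.866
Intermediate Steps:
D(a, O) = -3*a
n = 45 (n = -3*(-15) = 45)
j(x) = 3955/576 (j(x) = -155/(-64) + 200/45 = -155*(-1/64) + 200*(1/45) = 155/64 + 40/9 = 3955/576)
c(-85, 629) - j(h) = -85 - 1*3955/576 = -85 - 3955/576 = -52915/576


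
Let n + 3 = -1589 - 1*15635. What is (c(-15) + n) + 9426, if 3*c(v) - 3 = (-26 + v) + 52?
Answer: -23389/3 ≈ -7796.3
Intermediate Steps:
n = -17227 (n = -3 + (-1589 - 1*15635) = -3 + (-1589 - 15635) = -3 - 17224 = -17227)
c(v) = 29/3 + v/3 (c(v) = 1 + ((-26 + v) + 52)/3 = 1 + (26 + v)/3 = 1 + (26/3 + v/3) = 29/3 + v/3)
(c(-15) + n) + 9426 = ((29/3 + (⅓)*(-15)) - 17227) + 9426 = ((29/3 - 5) - 17227) + 9426 = (14/3 - 17227) + 9426 = -51667/3 + 9426 = -23389/3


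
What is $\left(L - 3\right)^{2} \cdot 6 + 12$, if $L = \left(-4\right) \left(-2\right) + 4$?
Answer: $498$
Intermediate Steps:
$L = 12$ ($L = 8 + 4 = 12$)
$\left(L - 3\right)^{2} \cdot 6 + 12 = \left(12 - 3\right)^{2} \cdot 6 + 12 = 9^{2} \cdot 6 + 12 = 81 \cdot 6 + 12 = 486 + 12 = 498$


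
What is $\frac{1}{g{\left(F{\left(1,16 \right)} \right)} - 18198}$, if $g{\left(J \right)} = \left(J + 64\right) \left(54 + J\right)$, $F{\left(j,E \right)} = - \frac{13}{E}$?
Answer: $- \frac{256}{3798327} \approx -6.7398 \cdot 10^{-5}$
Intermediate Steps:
$g{\left(J \right)} = \left(54 + J\right) \left(64 + J\right)$ ($g{\left(J \right)} = \left(64 + J\right) \left(54 + J\right) = \left(54 + J\right) \left(64 + J\right)$)
$\frac{1}{g{\left(F{\left(1,16 \right)} \right)} - 18198} = \frac{1}{\left(3456 + \left(- \frac{13}{16}\right)^{2} + 118 \left(- \frac{13}{16}\right)\right) - 18198} = \frac{1}{\left(3456 + \frac{169}{256} - \frac{767}{8}\right) - 18198} = \frac{1}{\frac{860361}{256} - 18198} = \frac{1}{- \frac{3798327}{256}} = - \frac{256}{3798327}$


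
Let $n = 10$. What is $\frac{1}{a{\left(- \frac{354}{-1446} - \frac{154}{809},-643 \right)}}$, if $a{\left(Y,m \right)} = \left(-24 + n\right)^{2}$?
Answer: $\frac{1}{196} \approx 0.005102$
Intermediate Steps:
$a{\left(Y,m \right)} = 196$ ($a{\left(Y,m \right)} = \left(-24 + 10\right)^{2} = \left(-14\right)^{2} = 196$)
$\frac{1}{a{\left(- \frac{354}{-1446} - \frac{154}{809},-643 \right)}} = \frac{1}{196}$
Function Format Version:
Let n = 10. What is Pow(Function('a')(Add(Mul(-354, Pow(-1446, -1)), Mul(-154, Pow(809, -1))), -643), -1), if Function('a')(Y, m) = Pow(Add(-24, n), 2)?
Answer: Rational(1, 196) ≈ 0.0051020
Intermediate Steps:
Function('a')(Y, m) = 196 (Function('a')(Y, m) = Pow(Add(-24, 10), 2) = Pow(-14, 2) = 196)
Pow(Function('a')(Add(Mul(-354, Pow(-1446, -1)), Mul(-154, Pow(809, -1))), -643), -1) = Pow(196, -1) = Rational(1, 196)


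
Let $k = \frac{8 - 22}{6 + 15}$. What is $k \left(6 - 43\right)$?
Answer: $\frac{74}{3} \approx 24.667$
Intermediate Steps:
$k = - \frac{2}{3}$ ($k = - \frac{14}{21} = \left(-14\right) \frac{1}{21} = - \frac{2}{3} \approx -0.66667$)
$k \left(6 - 43\right) = - \frac{2 \left(6 - 43\right)}{3} = \left(- \frac{2}{3}\right) \left(-37\right) = \frac{74}{3}$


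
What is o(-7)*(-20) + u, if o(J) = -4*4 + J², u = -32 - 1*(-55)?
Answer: -637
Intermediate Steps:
u = 23 (u = -32 + 55 = 23)
o(J) = -16 + J²
o(-7)*(-20) + u = (-16 + (-7)²)*(-20) + 23 = (-16 + 49)*(-20) + 23 = 33*(-20) + 23 = -660 + 23 = -637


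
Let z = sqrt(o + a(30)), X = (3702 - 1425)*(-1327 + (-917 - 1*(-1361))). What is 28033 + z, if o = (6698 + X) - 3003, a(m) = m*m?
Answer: 28033 + 2*I*sqrt(501499) ≈ 28033.0 + 1416.3*I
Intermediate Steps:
X = -2010591 (X = 2277*(-1327 + (-917 + 1361)) = 2277*(-1327 + 444) = 2277*(-883) = -2010591)
a(m) = m**2
o = -2006896 (o = (6698 - 2010591) - 3003 = -2003893 - 3003 = -2006896)
z = 2*I*sqrt(501499) (z = sqrt(-2006896 + 30**2) = sqrt(-2006896 + 900) = sqrt(-2005996) = 2*I*sqrt(501499) ≈ 1416.3*I)
28033 + z = 28033 + 2*I*sqrt(501499)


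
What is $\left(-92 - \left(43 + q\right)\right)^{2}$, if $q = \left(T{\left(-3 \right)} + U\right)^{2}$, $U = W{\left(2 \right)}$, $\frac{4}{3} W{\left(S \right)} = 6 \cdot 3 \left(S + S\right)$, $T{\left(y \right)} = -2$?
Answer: $8059921$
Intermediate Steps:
$W{\left(S \right)} = 27 S$ ($W{\left(S \right)} = \frac{3 \cdot 6 \cdot 3 \left(S + S\right)}{4} = \frac{3 \cdot 18 \cdot 2 S}{4} = \frac{3 \cdot 36 S}{4} = 27 S$)
$U = 54$ ($U = 27 \cdot 2 = 54$)
$q = 2704$ ($q = \left(-2 + 54\right)^{2} = 52^{2} = 2704$)
$\left(-92 - \left(43 + q\right)\right)^{2} = \left(-92 - 2747\right)^{2} = \left(-2839\right)^{2} = 8059921$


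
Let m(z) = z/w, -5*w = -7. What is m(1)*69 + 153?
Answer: 1416/7 ≈ 202.29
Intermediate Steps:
w = 7/5 (w = -⅕*(-7) = 7/5 ≈ 1.4000)
m(z) = 5*z/7 (m(z) = z/(7/5) = z*(5/7) = 5*z/7)
m(1)*69 + 153 = ((5/7)*1)*69 + 153 = (5/7)*69 + 153 = 345/7 + 153 = 1416/7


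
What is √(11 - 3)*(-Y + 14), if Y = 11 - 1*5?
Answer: 16*√2 ≈ 22.627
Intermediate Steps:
Y = 6 (Y = 11 - 5 = 6)
√(11 - 3)*(-Y + 14) = √(11 - 3)*(-1*6 + 14) = √8*(-6 + 14) = (2*√2)*8 = 16*√2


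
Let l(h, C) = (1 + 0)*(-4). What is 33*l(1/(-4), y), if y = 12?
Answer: -132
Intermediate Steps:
l(h, C) = -4 (l(h, C) = 1*(-4) = -4)
33*l(1/(-4), y) = 33*(-4) = -132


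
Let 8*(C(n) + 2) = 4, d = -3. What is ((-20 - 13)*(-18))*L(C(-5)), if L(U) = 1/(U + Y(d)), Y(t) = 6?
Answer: 132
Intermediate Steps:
C(n) = -3/2 (C(n) = -2 + (1/8)*4 = -2 + 1/2 = -3/2)
L(U) = 1/(6 + U) (L(U) = 1/(U + 6) = 1/(6 + U))
((-20 - 13)*(-18))*L(C(-5)) = ((-20 - 13)*(-18))/(6 - 3/2) = (-33*(-18))/(9/2) = 594*(2/9) = 132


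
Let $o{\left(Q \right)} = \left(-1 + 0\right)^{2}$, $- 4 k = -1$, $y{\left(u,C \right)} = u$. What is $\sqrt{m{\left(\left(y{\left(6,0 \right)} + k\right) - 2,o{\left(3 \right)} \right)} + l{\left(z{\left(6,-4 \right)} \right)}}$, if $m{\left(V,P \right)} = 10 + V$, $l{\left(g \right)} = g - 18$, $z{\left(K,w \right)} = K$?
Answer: $\frac{3}{2} \approx 1.5$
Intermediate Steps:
$k = \frac{1}{4}$ ($k = \left(- \frac{1}{4}\right) \left(-1\right) = \frac{1}{4} \approx 0.25$)
$o{\left(Q \right)} = 1$ ($o{\left(Q \right)} = \left(-1\right)^{2} = 1$)
$l{\left(g \right)} = -18 + g$
$\sqrt{m{\left(\left(y{\left(6,0 \right)} + k\right) - 2,o{\left(3 \right)} \right)} + l{\left(z{\left(6,-4 \right)} \right)}} = \sqrt{\left(10 + \left(\left(6 + \frac{1}{4}\right) - 2\right)\right) + \left(-18 + 6\right)} = \sqrt{\left(10 + \left(\frac{25}{4} - 2\right)\right) - 12} = \sqrt{\left(10 + \frac{17}{4}\right) - 12} = \sqrt{\frac{57}{4} - 12} = \sqrt{\frac{9}{4}} = \frac{3}{2}$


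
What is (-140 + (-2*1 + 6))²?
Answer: 18496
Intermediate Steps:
(-140 + (-2*1 + 6))² = (-140 + (-2 + 6))² = (-140 + 4)² = (-136)² = 18496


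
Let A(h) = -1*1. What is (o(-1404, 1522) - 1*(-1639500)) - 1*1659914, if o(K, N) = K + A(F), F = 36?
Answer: -21819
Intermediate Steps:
A(h) = -1
o(K, N) = -1 + K (o(K, N) = K - 1 = -1 + K)
(o(-1404, 1522) - 1*(-1639500)) - 1*1659914 = ((-1 - 1404) - 1*(-1639500)) - 1*1659914 = (-1405 + 1639500) - 1659914 = 1638095 - 1659914 = -21819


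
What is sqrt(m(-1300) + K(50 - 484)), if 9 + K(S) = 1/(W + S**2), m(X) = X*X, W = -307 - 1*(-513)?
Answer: sqrt(60088691055897966)/188562 ≈ 1300.0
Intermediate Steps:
W = 206 (W = -307 + 513 = 206)
m(X) = X**2
K(S) = -9 + 1/(206 + S**2)
sqrt(m(-1300) + K(50 - 484)) = sqrt((-1300)**2 + (-1853 - 9*(50 - 484)**2)/(206 + (50 - 484)**2)) = sqrt(1690000 + (-1853 - 9*(-434)**2)/(206 + (-434)**2)) = sqrt(1690000 + (-1853 - 9*188356)/(206 + 188356)) = sqrt(1690000 + (-1853 - 1695204)/188562) = sqrt(1690000 + (1/188562)*(-1697057)) = sqrt(1690000 - 1697057/188562) = sqrt(318668082943/188562) = sqrt(60088691055897966)/188562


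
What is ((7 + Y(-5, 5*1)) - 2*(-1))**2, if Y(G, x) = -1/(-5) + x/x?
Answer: 2601/25 ≈ 104.04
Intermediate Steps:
Y(G, x) = 6/5 (Y(G, x) = -1*(-1/5) + 1 = 1/5 + 1 = 6/5)
((7 + Y(-5, 5*1)) - 2*(-1))**2 = ((7 + 6/5) - 2*(-1))**2 = (41/5 + 2)**2 = (51/5)**2 = 2601/25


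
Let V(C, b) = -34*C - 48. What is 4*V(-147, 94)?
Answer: 19800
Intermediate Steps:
V(C, b) = -48 - 34*C
4*V(-147, 94) = 4*(-48 - 34*(-147)) = 4*(-48 + 4998) = 4*4950 = 19800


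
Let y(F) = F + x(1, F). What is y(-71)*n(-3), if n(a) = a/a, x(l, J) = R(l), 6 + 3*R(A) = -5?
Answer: -224/3 ≈ -74.667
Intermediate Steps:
R(A) = -11/3 (R(A) = -2 + (⅓)*(-5) = -2 - 5/3 = -11/3)
x(l, J) = -11/3
n(a) = 1
y(F) = -11/3 + F (y(F) = F - 11/3 = -11/3 + F)
y(-71)*n(-3) = (-11/3 - 71)*1 = -224/3*1 = -224/3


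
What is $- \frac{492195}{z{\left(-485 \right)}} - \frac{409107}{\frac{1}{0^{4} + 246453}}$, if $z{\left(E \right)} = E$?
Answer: $- \frac{9780087706248}{97} \approx -1.0083 \cdot 10^{11}$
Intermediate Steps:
$- \frac{492195}{z{\left(-485 \right)}} - \frac{409107}{\frac{1}{0^{4} + 246453}} = - \frac{492195}{-485} - \frac{409107}{\frac{1}{0^{4} + 246453}} = \left(-492195\right) \left(- \frac{1}{485}\right) - \frac{409107}{\frac{1}{0 + 246453}} = \frac{98439}{97} - \frac{409107}{\frac{1}{246453}} = \frac{98439}{97} - 409107 \frac{1}{\frac{1}{246453}} = \frac{98439}{97} - 100825647471 = - \frac{9780087706248}{97}$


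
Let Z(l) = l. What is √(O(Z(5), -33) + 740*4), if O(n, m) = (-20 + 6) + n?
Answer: √2951 ≈ 54.323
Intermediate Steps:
O(n, m) = -14 + n
√(O(Z(5), -33) + 740*4) = √((-14 + 5) + 740*4) = √(-9 + 2960) = √2951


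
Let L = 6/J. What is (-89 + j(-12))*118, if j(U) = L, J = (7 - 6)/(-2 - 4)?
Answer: -14750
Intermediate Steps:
J = -⅙ (J = 1/(-6) = 1*(-⅙) = -⅙ ≈ -0.16667)
L = -36 (L = 6/(-⅙) = 6*(-6) = -36)
j(U) = -36
(-89 + j(-12))*118 = (-89 - 36)*118 = -125*118 = -14750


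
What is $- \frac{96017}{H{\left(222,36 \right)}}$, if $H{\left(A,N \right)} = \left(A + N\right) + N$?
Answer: $- \frac{96017}{294} \approx -326.59$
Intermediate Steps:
$H{\left(A,N \right)} = A + 2 N$
$- \frac{96017}{H{\left(222,36 \right)}} = - \frac{96017}{222 + 2 \cdot 36} = - \frac{96017}{222 + 72} = - \frac{96017}{294}$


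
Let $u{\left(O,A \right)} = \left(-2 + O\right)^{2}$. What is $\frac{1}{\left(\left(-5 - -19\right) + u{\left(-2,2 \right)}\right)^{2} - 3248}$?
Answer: $- \frac{1}{2348} \approx -0.00042589$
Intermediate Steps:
$\frac{1}{\left(\left(-5 - -19\right) + u{\left(-2,2 \right)}\right)^{2} - 3248} = \frac{1}{\left(\left(-5 - -19\right) + \left(-2 - 2\right)^{2}\right)^{2} - 3248} = \frac{1}{\left(\left(-5 + 19\right) + \left(-4\right)^{2}\right)^{2} - 3248} = \frac{1}{\left(14 + 16\right)^{2} - 3248} = \frac{1}{30^{2} - 3248} = \frac{1}{900 - 3248} = \frac{1}{-2348} = - \frac{1}{2348}$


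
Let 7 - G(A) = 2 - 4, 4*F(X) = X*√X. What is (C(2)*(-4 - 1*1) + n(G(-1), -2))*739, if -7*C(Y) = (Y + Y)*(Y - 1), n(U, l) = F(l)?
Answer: 14780/7 - 739*I*√2/2 ≈ 2111.4 - 522.55*I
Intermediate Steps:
F(X) = X^(3/2)/4 (F(X) = (X*√X)/4 = X^(3/2)/4)
G(A) = 9 (G(A) = 7 - (2 - 4) = 7 - 1*(-2) = 7 + 2 = 9)
n(U, l) = l^(3/2)/4
C(Y) = -2*Y*(-1 + Y)/7 (C(Y) = -(Y + Y)*(Y - 1)/7 = -2*Y*(-1 + Y)/7)
(C(2)*(-4 - 1*1) + n(G(-1), -2))*739 = (((2/7)*2*(1 - 1*2))*(-4 - 1*1) + (-2)^(3/2)/4)*739 = (((2/7)*2*(1 - 2))*(-4 - 1) + (-2*I*√2)/4)*739 = (((2/7)*2*(-1))*(-5) - I*√2/2)*739 = (-4/7*(-5) - I*√2/2)*739 = (20/7 - I*√2/2)*739 = 14780/7 - 739*I*√2/2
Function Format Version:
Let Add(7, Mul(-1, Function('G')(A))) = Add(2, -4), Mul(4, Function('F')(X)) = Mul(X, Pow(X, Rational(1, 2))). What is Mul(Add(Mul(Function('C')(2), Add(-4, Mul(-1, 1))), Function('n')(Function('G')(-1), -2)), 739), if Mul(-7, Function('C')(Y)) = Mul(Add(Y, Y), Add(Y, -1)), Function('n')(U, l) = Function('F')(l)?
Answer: Add(Rational(14780, 7), Mul(Rational(-739, 2), I, Pow(2, Rational(1, 2)))) ≈ Add(2111.4, Mul(-522.55, I))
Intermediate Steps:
Function('F')(X) = Mul(Rational(1, 4), Pow(X, Rational(3, 2))) (Function('F')(X) = Mul(Rational(1, 4), Mul(X, Pow(X, Rational(1, 2)))) = Mul(Rational(1, 4), Pow(X, Rational(3, 2))))
Function('G')(A) = 9 (Function('G')(A) = Add(7, Mul(-1, Add(2, -4))) = Add(7, Mul(-1, -2)) = Add(7, 2) = 9)
Function('n')(U, l) = Mul(Rational(1, 4), Pow(l, Rational(3, 2)))
Function('C')(Y) = Mul(Rational(-2, 7), Y, Add(-1, Y)) (Function('C')(Y) = Mul(Rational(-1, 7), Mul(Add(Y, Y), Add(Y, -1))) = Mul(Rational(-1, 7), Mul(Mul(2, Y), Add(-1, Y))) = Mul(Rational(-1, 7), Mul(2, Y, Add(-1, Y))) = Mul(Rational(-2, 7), Y, Add(-1, Y)))
Mul(Add(Mul(Function('C')(2), Add(-4, Mul(-1, 1))), Function('n')(Function('G')(-1), -2)), 739) = Mul(Add(Mul(Mul(Rational(2, 7), 2, Add(1, Mul(-1, 2))), Add(-4, Mul(-1, 1))), Mul(Rational(1, 4), Pow(-2, Rational(3, 2)))), 739) = Mul(Add(Mul(Mul(Rational(2, 7), 2, Add(1, -2)), Add(-4, -1)), Mul(Rational(1, 4), Mul(-2, I, Pow(2, Rational(1, 2))))), 739) = Mul(Add(Mul(Mul(Rational(2, 7), 2, -1), -5), Mul(Rational(-1, 2), I, Pow(2, Rational(1, 2)))), 739) = Mul(Add(Mul(Rational(-4, 7), -5), Mul(Rational(-1, 2), I, Pow(2, Rational(1, 2)))), 739) = Mul(Add(Rational(20, 7), Mul(Rational(-1, 2), I, Pow(2, Rational(1, 2)))), 739) = Add(Rational(14780, 7), Mul(Rational(-739, 2), I, Pow(2, Rational(1, 2))))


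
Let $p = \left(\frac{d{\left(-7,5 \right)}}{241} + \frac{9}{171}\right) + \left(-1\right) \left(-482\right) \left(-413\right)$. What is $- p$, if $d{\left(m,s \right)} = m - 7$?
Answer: $\frac{911523239}{4579} \approx 1.9907 \cdot 10^{5}$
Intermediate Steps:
$d{\left(m,s \right)} = -7 + m$ ($d{\left(m,s \right)} = m - 7 = -7 + m$)
$p = - \frac{911523239}{4579}$ ($p = \left(\frac{-7 - 7}{241} + \frac{9}{171}\right) + \left(-1\right) \left(-482\right) \left(-413\right) = \left(\left(-14\right) \frac{1}{241} + 9 \cdot \frac{1}{171}\right) + 482 \left(-413\right) = \left(- \frac{14}{241} + \frac{1}{19}\right) - 199066 = - \frac{25}{4579} - 199066 = - \frac{911523239}{4579} \approx -1.9907 \cdot 10^{5}$)
$- p = \left(-1\right) \left(- \frac{911523239}{4579}\right) = \frac{911523239}{4579}$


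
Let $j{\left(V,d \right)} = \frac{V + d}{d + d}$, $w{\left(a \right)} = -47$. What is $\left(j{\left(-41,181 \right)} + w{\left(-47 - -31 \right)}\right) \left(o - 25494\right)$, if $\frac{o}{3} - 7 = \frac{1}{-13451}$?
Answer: $\frac{2890831119462}{2434631} \approx 1.1874 \cdot 10^{6}$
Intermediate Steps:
$o = \frac{282468}{13451}$ ($o = 21 + \frac{3}{-13451} = 21 + 3 \left(- \frac{1}{13451}\right) = 21 - \frac{3}{13451} = \frac{282468}{13451} \approx 21.0$)
$j{\left(V,d \right)} = \frac{V + d}{2 d}$
$\left(j{\left(-41,181 \right)} + w{\left(-47 - -31 \right)}\right) \left(o - 25494\right) = \left(\frac{-41 + 181}{2 \cdot 181} - 47\right) \left(\frac{282468}{13451} - 25494\right) = \left(\frac{1}{2} \cdot \frac{1}{181} \cdot 140 - 47\right) \left(- \frac{342637326}{13451}\right) = \left(\frac{70}{181} - 47\right) \left(- \frac{342637326}{13451}\right) = \left(- \frac{8437}{181}\right) \left(- \frac{342637326}{13451}\right) = \frac{2890831119462}{2434631}$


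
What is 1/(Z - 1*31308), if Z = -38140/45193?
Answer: -45193/1414940584 ≈ -3.1940e-5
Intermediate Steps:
Z = -38140/45193 (Z = -38140*1/45193 = -38140/45193 ≈ -0.84394)
1/(Z - 1*31308) = 1/(-38140/45193 - 1*31308) = 1/(-38140/45193 - 31308) = 1/(-1414940584/45193) = -45193/1414940584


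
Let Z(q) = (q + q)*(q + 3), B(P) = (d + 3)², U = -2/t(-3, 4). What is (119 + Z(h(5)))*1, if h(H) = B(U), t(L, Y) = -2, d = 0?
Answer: 335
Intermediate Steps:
U = 1 (U = -2/(-2) = -2*(-½) = 1)
B(P) = 9 (B(P) = (0 + 3)² = 3² = 9)
h(H) = 9
Z(q) = 2*q*(3 + q) (Z(q) = (2*q)*(3 + q) = 2*q*(3 + q))
(119 + Z(h(5)))*1 = (119 + 2*9*(3 + 9))*1 = (119 + 2*9*12)*1 = (119 + 216)*1 = 335*1 = 335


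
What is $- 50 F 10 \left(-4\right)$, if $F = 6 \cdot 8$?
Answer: $96000$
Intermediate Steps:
$F = 48$
$- 50 F 10 \left(-4\right) = \left(-50\right) 48 \cdot 10 \left(-4\right) = \left(-2400\right) \left(-40\right) = 96000$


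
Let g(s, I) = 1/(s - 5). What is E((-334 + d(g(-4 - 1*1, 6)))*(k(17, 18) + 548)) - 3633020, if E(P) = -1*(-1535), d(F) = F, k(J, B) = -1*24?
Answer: -3631485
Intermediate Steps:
k(J, B) = -24
g(s, I) = 1/(-5 + s)
E(P) = 1535
E((-334 + d(g(-4 - 1*1, 6)))*(k(17, 18) + 548)) - 3633020 = 1535 - 3633020 = -3631485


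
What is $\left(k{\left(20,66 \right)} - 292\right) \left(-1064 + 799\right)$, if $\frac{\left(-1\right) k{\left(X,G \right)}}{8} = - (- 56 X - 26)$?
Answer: $2506900$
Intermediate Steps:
$k{\left(X,G \right)} = -208 - 448 X$ ($k{\left(X,G \right)} = - 8 \left(- (- 56 X - 26)\right) = - 8 \left(- (-26 - 56 X)\right) = - 8 \left(26 + 56 X\right) = -208 - 448 X$)
$\left(k{\left(20,66 \right)} - 292\right) \left(-1064 + 799\right) = \left(\left(-208 - 8960\right) - 292\right) \left(-1064 + 799\right) = \left(\left(-208 - 8960\right) - 292\right) \left(-265\right) = \left(-9168 - 292\right) \left(-265\right) = \left(-9460\right) \left(-265\right) = 2506900$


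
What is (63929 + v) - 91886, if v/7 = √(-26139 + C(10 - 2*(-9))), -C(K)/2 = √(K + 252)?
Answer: -27957 + 7*I*√(26139 + 4*√70) ≈ -27957.0 + 1132.5*I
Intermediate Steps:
C(K) = -2*√(252 + K) (C(K) = -2*√(K + 252) = -2*√(252 + K))
v = 7*√(-26139 - 4*√70) (v = 7*√(-26139 - 2*√(252 + (10 - 2*(-9)))) = 7*√(-26139 - 2*√(252 + (10 + 18))) = 7*√(-26139 - 2*√(252 + 28)) = 7*√(-26139 - 4*√70) ≈ 1132.5*I)
(63929 + v) - 91886 = (63929 + 7*√(-26139 - 4*√70)) - 91886 = -27957 + 7*√(-26139 - 4*√70)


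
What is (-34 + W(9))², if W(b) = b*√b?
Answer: 49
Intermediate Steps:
W(b) = b^(3/2)
(-34 + W(9))² = (-34 + 9^(3/2))² = (-34 + 27)² = (-7)² = 49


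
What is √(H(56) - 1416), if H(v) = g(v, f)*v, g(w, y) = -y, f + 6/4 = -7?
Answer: 2*I*√235 ≈ 30.659*I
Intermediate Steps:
f = -17/2 (f = -3/2 - 7 = -17/2 ≈ -8.5000)
H(v) = 17*v/2 (H(v) = (-1*(-17/2))*v = 17*v/2)
√(H(56) - 1416) = √((17/2)*56 - 1416) = √(476 - 1416) = √(-940) = 2*I*√235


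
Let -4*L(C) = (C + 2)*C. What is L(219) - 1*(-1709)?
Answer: -41563/4 ≈ -10391.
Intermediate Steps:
L(C) = -C*(2 + C)/4 (L(C) = -(C + 2)*C/4 = -(2 + C)*C/4 = -C*(2 + C)/4)
L(219) - 1*(-1709) = -¼*219*(2 + 219) - 1*(-1709) = -¼*219*221 + 1709 = -48399/4 + 1709 = -41563/4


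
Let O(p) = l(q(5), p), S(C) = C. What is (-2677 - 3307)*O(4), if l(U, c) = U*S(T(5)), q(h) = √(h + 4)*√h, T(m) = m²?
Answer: -448800*√5 ≈ -1.0035e+6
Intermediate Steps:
q(h) = √h*√(4 + h) (q(h) = √(4 + h)*√h = √h*√(4 + h))
l(U, c) = 25*U (l(U, c) = U*5² = U*25 = 25*U)
O(p) = 75*√5 (O(p) = 25*(√5*√(4 + 5)) = 25*(√5*√9) = 25*(√5*3) = 25*(3*√5) = 75*√5)
(-2677 - 3307)*O(4) = (-2677 - 3307)*(75*√5) = -448800*√5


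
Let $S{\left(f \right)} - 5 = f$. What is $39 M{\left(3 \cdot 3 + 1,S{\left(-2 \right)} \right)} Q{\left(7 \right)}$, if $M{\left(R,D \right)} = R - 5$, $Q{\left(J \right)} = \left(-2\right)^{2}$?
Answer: $780$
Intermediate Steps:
$Q{\left(J \right)} = 4$
$S{\left(f \right)} = 5 + f$
$M{\left(R,D \right)} = -5 + R$
$39 M{\left(3 \cdot 3 + 1,S{\left(-2 \right)} \right)} Q{\left(7 \right)} = 39 \left(-5 + \left(3 \cdot 3 + 1\right)\right) 4 = 39 \left(-5 + \left(9 + 1\right)\right) 4 = 39 \left(-5 + 10\right) 4 = 39 \cdot 5 \cdot 4 = 195 \cdot 4 = 780$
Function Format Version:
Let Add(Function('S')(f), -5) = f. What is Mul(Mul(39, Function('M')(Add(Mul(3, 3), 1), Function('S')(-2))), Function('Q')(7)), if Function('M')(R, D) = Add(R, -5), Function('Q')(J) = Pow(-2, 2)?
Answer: 780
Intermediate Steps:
Function('Q')(J) = 4
Function('S')(f) = Add(5, f)
Function('M')(R, D) = Add(-5, R)
Mul(Mul(39, Function('M')(Add(Mul(3, 3), 1), Function('S')(-2))), Function('Q')(7)) = Mul(Mul(39, Add(-5, Add(Mul(3, 3), 1))), 4) = Mul(Mul(39, Add(-5, Add(9, 1))), 4) = Mul(Mul(39, Add(-5, 10)), 4) = Mul(Mul(39, 5), 4) = Mul(195, 4) = 780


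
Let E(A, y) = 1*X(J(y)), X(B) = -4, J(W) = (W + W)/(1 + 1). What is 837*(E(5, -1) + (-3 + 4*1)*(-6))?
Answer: -8370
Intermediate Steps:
J(W) = W (J(W) = (2*W)/2 = (2*W)*(½) = W)
E(A, y) = -4 (E(A, y) = 1*(-4) = -4)
837*(E(5, -1) + (-3 + 4*1)*(-6)) = 837*(-4 + (-3 + 4*1)*(-6)) = 837*(-4 + (-3 + 4)*(-6)) = 837*(-4 + 1*(-6)) = 837*(-4 - 6) = 837*(-10) = -8370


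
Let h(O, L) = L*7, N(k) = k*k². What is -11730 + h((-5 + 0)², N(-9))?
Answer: -16833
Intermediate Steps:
N(k) = k³
h(O, L) = 7*L
-11730 + h((-5 + 0)², N(-9)) = -11730 + 7*(-9)³ = -11730 + 7*(-729) = -11730 - 5103 = -16833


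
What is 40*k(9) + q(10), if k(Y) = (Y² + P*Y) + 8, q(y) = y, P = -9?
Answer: 330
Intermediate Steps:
k(Y) = 8 + Y² - 9*Y (k(Y) = (Y² - 9*Y) + 8 = 8 + Y² - 9*Y)
40*k(9) + q(10) = 40*(8 + 9² - 9*9) + 10 = 40*(8 + 81 - 81) + 10 = 40*8 + 10 = 320 + 10 = 330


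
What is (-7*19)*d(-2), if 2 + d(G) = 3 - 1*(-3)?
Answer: -532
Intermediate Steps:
d(G) = 4 (d(G) = -2 + (3 - 1*(-3)) = -2 + (3 + 3) = -2 + 6 = 4)
(-7*19)*d(-2) = -7*19*4 = -133*4 = -532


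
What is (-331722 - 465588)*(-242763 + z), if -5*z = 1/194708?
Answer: 18843583958595351/97354 ≈ 1.9356e+11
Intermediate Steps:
z = -1/973540 (z = -⅕/194708 = -⅕*1/194708 = -1/973540 ≈ -1.0272e-6)
(-331722 - 465588)*(-242763 + z) = (-331722 - 465588)*(-242763 - 1/973540) = -797310*(-236339491021/973540) = 18843583958595351/97354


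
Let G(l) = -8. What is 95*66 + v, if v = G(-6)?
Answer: 6262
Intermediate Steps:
v = -8
95*66 + v = 95*66 - 8 = 6270 - 8 = 6262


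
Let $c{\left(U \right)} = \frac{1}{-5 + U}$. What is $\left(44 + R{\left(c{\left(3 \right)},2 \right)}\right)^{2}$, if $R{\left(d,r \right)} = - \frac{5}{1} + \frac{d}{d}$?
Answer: $1600$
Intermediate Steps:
$R{\left(d,r \right)} = -4$ ($R{\left(d,r \right)} = \left(-5\right) 1 + 1 = -5 + 1 = -4$)
$\left(44 + R{\left(c{\left(3 \right)},2 \right)}\right)^{2} = \left(44 - 4\right)^{2} = 40^{2} = 1600$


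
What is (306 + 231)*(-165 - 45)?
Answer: -112770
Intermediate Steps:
(306 + 231)*(-165 - 45) = 537*(-210) = -112770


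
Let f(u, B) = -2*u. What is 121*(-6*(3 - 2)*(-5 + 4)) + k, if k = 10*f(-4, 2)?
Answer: 806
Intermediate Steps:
k = 80 (k = 10*(-2*(-4)) = 10*8 = 80)
121*(-6*(3 - 2)*(-5 + 4)) + k = 121*(-6*(3 - 2)*(-5 + 4)) + 80 = 121*(-6*(-1)) + 80 = 121*6 + 80 = 726 + 80 = 806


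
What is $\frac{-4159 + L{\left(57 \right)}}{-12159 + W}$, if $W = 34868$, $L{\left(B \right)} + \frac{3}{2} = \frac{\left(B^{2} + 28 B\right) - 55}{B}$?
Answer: $- \frac{464717}{2588826} \approx -0.17951$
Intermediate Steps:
$L{\left(B \right)} = - \frac{3}{2} + \frac{-55 + B^{2} + 28 B}{B}$ ($L{\left(B \right)} = - \frac{3}{2} + \frac{\left(B^{2} + 28 B\right) - 55}{B} = - \frac{3}{2} + \frac{-55 + B^{2} + 28 B}{B}$)
$\frac{-4159 + L{\left(57 \right)}}{-12159 + W} = \frac{-4159 + \left(\frac{53}{2} + 57 - \frac{55}{57}\right)}{-12159 + 34868} = \frac{-4159 + \left(\frac{53}{2} + 57 - \frac{55}{57}\right)}{22709} = \left(-4159 + \left(\frac{53}{2} + 57 - \frac{55}{57}\right)\right) \frac{1}{22709} = \left(-4159 + \frac{9409}{114}\right) \frac{1}{22709} = \left(- \frac{464717}{114}\right) \frac{1}{22709} = - \frac{464717}{2588826}$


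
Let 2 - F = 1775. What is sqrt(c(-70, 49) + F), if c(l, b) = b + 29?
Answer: I*sqrt(1695) ≈ 41.17*I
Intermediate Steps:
F = -1773 (F = 2 - 1*1775 = 2 - 1775 = -1773)
c(l, b) = 29 + b
sqrt(c(-70, 49) + F) = sqrt((29 + 49) - 1773) = sqrt(78 - 1773) = sqrt(-1695) = I*sqrt(1695)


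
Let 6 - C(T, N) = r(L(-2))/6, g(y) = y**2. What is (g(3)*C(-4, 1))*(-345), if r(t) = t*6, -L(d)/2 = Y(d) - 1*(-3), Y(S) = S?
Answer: -24840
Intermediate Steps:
L(d) = -6 - 2*d (L(d) = -2*(d - 1*(-3)) = -2*(d + 3) = -2*(3 + d) = -6 - 2*d)
r(t) = 6*t
C(T, N) = 8 (C(T, N) = 6 - 6*(-6 - 2*(-2))/6 = 6 - 6*(-6 + 4)/6 = 6 - 6*(-2)/6 = 6 - (-12)/6 = 6 - 1*(-2) = 6 + 2 = 8)
(g(3)*C(-4, 1))*(-345) = (3**2*8)*(-345) = (9*8)*(-345) = 72*(-345) = -24840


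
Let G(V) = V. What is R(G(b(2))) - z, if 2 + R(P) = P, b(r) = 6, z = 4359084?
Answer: -4359080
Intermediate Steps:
R(P) = -2 + P
R(G(b(2))) - z = (-2 + 6) - 1*4359084 = 4 - 4359084 = -4359080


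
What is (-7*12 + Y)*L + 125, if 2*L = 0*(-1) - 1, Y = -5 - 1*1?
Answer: 170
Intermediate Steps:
Y = -6 (Y = -5 - 1 = -6)
L = -½ (L = (0*(-1) - 1)/2 = (0 - 1)/2 = (½)*(-1) = -½ ≈ -0.50000)
(-7*12 + Y)*L + 125 = (-7*12 - 6)*(-½) + 125 = (-84 - 6)*(-½) + 125 = -90*(-½) + 125 = 45 + 125 = 170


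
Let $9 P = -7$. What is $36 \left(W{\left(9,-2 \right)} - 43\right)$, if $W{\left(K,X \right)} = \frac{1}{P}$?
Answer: $- \frac{11160}{7} \approx -1594.3$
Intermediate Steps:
$P = - \frac{7}{9}$ ($P = \frac{1}{9} \left(-7\right) = - \frac{7}{9} \approx -0.77778$)
$W{\left(K,X \right)} = - \frac{9}{7}$ ($W{\left(K,X \right)} = \frac{1}{- \frac{7}{9}} = - \frac{9}{7}$)
$36 \left(W{\left(9,-2 \right)} - 43\right) = 36 \left(- \frac{9}{7} - 43\right) = 36 \left(- \frac{310}{7}\right) = - \frac{11160}{7}$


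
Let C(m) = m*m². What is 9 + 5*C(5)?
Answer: 634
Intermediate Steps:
C(m) = m³
9 + 5*C(5) = 9 + 5*5³ = 9 + 5*125 = 9 + 625 = 634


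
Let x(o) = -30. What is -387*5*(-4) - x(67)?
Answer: 7770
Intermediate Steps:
-387*5*(-4) - x(67) = -387*5*(-4) - 1*(-30) = -(-7740) + 30 = -387*(-20) + 30 = 7740 + 30 = 7770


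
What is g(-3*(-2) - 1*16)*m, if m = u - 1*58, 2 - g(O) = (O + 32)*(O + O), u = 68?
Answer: 4420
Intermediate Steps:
g(O) = 2 - 2*O*(32 + O) (g(O) = 2 - (O + 32)*(O + O) = 2 - (32 + O)*2*O = 2 - 2*O*(32 + O))
m = 10 (m = 68 - 1*58 = 68 - 58 = 10)
g(-3*(-2) - 1*16)*m = (2 - 64*(-3*(-2) - 1*16) - 2*(-3*(-2) - 1*16)²)*10 = (2 - 64*(6 - 16) - 2*(6 - 16)²)*10 = (2 - 64*(-10) - 2*(-10)²)*10 = (2 + 640 - 2*100)*10 = (2 + 640 - 200)*10 = 442*10 = 4420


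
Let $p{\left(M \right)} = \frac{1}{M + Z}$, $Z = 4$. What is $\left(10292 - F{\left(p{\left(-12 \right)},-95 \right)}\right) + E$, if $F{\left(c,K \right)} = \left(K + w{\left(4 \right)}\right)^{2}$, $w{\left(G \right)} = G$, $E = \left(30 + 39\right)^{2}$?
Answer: $6772$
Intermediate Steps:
$E = 4761$ ($E = 69^{2} = 4761$)
$p{\left(M \right)} = \frac{1}{4 + M}$ ($p{\left(M \right)} = \frac{1}{M + 4} = \frac{1}{4 + M}$)
$F{\left(c,K \right)} = \left(4 + K\right)^{2}$ ($F{\left(c,K \right)} = \left(K + 4\right)^{2} = \left(4 + K\right)^{2}$)
$\left(10292 - F{\left(p{\left(-12 \right)},-95 \right)}\right) + E = \left(10292 - \left(4 - 95\right)^{2}\right) + 4761 = \left(10292 - \left(-91\right)^{2}\right) + 4761 = \left(10292 - 8281\right) + 4761 = 2011 + 4761 = 6772$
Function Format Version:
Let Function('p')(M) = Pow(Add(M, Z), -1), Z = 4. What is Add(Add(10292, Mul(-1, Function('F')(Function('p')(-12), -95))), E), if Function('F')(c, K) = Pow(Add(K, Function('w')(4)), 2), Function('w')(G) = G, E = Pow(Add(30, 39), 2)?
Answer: 6772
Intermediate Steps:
E = 4761 (E = Pow(69, 2) = 4761)
Function('p')(M) = Pow(Add(4, M), -1) (Function('p')(M) = Pow(Add(M, 4), -1) = Pow(Add(4, M), -1))
Function('F')(c, K) = Pow(Add(4, K), 2) (Function('F')(c, K) = Pow(Add(K, 4), 2) = Pow(Add(4, K), 2))
Add(Add(10292, Mul(-1, Function('F')(Function('p')(-12), -95))), E) = Add(Add(10292, Mul(-1, Pow(Add(4, -95), 2))), 4761) = Add(Add(10292, Mul(-1, Pow(-91, 2))), 4761) = Add(Add(10292, Mul(-1, 8281)), 4761) = Add(Add(10292, -8281), 4761) = Add(2011, 4761) = 6772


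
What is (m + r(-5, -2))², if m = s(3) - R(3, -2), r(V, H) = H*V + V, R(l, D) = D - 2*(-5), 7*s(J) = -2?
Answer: 529/49 ≈ 10.796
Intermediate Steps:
s(J) = -2/7 (s(J) = (⅐)*(-2) = -2/7)
R(l, D) = 10 + D (R(l, D) = D + 10 = 10 + D)
r(V, H) = V + H*V
m = -58/7 (m = -2/7 - (10 - 2) = -2/7 - 1*8 = -2/7 - 8 = -58/7 ≈ -8.2857)
(m + r(-5, -2))² = (-58/7 - 5*(1 - 2))² = (-58/7 - 5*(-1))² = (-58/7 + 5)² = (-23/7)² = 529/49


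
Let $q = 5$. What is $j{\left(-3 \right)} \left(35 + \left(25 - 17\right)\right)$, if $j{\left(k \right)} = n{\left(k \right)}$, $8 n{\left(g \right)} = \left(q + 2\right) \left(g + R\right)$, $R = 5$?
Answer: $\frac{301}{4} \approx 75.25$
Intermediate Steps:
$n{\left(g \right)} = \frac{35}{8} + \frac{7 g}{8}$ ($n{\left(g \right)} = \frac{\left(5 + 2\right) \left(g + 5\right)}{8} = \frac{7 \left(5 + g\right)}{8} = \frac{35 + 7 g}{8} = \frac{35}{8} + \frac{7 g}{8}$)
$j{\left(k \right)} = \frac{35}{8} + \frac{7 k}{8}$
$j{\left(-3 \right)} \left(35 + \left(25 - 17\right)\right) = \left(\frac{35}{8} + \frac{7}{8} \left(-3\right)\right) \left(35 + \left(25 - 17\right)\right) = \left(\frac{35}{8} - \frac{21}{8}\right) \left(35 + \left(25 - 17\right)\right) = \frac{7 \left(35 + 8\right)}{4} = \frac{7}{4} \cdot 43 = \frac{301}{4}$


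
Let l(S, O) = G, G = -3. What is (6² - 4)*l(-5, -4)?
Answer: -96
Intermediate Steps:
l(S, O) = -3
(6² - 4)*l(-5, -4) = (6² - 4)*(-3) = (36 - 4)*(-3) = 32*(-3) = -96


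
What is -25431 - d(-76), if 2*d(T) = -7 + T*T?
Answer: -56631/2 ≈ -28316.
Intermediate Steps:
d(T) = -7/2 + T²/2 (d(T) = (-7 + T*T)/2 = (-7 + T²)/2 = -7/2 + T²/2)
-25431 - d(-76) = -25431 - (-7/2 + (½)*(-76)²) = -25431 - (-7/2 + (½)*5776) = -25431 - (-7/2 + 2888) = -25431 - 1*5769/2 = -25431 - 5769/2 = -56631/2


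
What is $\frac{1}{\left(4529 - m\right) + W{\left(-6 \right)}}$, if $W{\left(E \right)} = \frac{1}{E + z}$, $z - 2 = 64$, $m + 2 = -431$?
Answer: $\frac{60}{297721} \approx 0.00020153$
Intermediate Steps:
$m = -433$ ($m = -2 - 431 = -433$)
$z = 66$ ($z = 2 + 64 = 66$)
$W{\left(E \right)} = \frac{1}{66 + E}$ ($W{\left(E \right)} = \frac{1}{E + 66} = \frac{1}{66 + E}$)
$\frac{1}{\left(4529 - m\right) + W{\left(-6 \right)}} = \frac{1}{\left(4529 - -433\right) + \frac{1}{66 - 6}} = \frac{1}{\left(4529 + 433\right) + \frac{1}{60}} = \frac{1}{4962 + \frac{1}{60}} = \frac{1}{\frac{297721}{60}} = \frac{60}{297721}$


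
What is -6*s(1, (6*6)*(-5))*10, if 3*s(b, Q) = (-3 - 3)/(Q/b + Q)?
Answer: -⅓ ≈ -0.33333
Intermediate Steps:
s(b, Q) = -2/(Q + Q/b) (s(b, Q) = ((-3 - 3)/(Q/b + Q))/3 = (-6/(Q + Q/b))/3 = -2/(Q + Q/b))
-6*s(1, (6*6)*(-5))*10 = -(-12)/(((6*6)*(-5))*(1 + 1))*10 = -(-12)/((36*(-5))*2)*10 = -(-12)/((-180)*2)*10 = -(-12)*(-1)/(180*2)*10 = -6*1/180*10 = -1/30*10 = -⅓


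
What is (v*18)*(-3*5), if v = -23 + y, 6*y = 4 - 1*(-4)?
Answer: 5850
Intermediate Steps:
y = 4/3 (y = (4 - 1*(-4))/6 = (4 + 4)/6 = (1/6)*8 = 4/3 ≈ 1.3333)
v = -65/3 (v = -23 + 4/3 = -65/3 ≈ -21.667)
(v*18)*(-3*5) = (-65/3*18)*(-3*5) = -390*(-15) = 5850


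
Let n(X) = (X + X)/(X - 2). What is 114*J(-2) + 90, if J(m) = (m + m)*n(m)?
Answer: -366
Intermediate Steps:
n(X) = 2*X/(-2 + X) (n(X) = (2*X)/(-2 + X) = 2*X/(-2 + X))
J(m) = 4*m²/(-2 + m) (J(m) = (m + m)*(2*m/(-2 + m)) = (2*m)*(2*m/(-2 + m)) = 4*m²/(-2 + m))
114*J(-2) + 90 = 114*(4*(-2)²/(-2 - 2)) + 90 = 114*(4*4/(-4)) + 90 = 114*(4*4*(-¼)) + 90 = 114*(-4) + 90 = -456 + 90 = -366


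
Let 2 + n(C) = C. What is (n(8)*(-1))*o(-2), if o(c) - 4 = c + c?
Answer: 0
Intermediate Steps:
n(C) = -2 + C
o(c) = 4 + 2*c (o(c) = 4 + (c + c) = 4 + 2*c)
(n(8)*(-1))*o(-2) = ((-2 + 8)*(-1))*(4 + 2*(-2)) = (6*(-1))*(4 - 4) = -6*0 = 0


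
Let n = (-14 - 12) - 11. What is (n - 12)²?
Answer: 2401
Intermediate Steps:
n = -37 (n = -26 - 11 = -37)
(n - 12)² = (-37 - 12)² = (-49)² = 2401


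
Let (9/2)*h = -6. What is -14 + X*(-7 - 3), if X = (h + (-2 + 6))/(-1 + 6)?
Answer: -58/3 ≈ -19.333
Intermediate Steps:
h = -4/3 (h = (2/9)*(-6) = -4/3 ≈ -1.3333)
X = 8/15 (X = (-4/3 + (-2 + 6))/(-1 + 6) = (-4/3 + 4)/5 = (8/3)*(1/5) = 8/15 ≈ 0.53333)
-14 + X*(-7 - 3) = -14 + 8*(-7 - 3)/15 = -14 + (8/15)*(-10) = -14 - 16/3 = -58/3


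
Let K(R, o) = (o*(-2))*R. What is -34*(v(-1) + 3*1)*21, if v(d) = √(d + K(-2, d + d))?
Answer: -2142 - 2142*I ≈ -2142.0 - 2142.0*I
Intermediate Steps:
K(R, o) = -2*R*o (K(R, o) = (-2*o)*R = -2*R*o)
v(d) = 3*√d (v(d) = √(d - 2*(-2)*(d + d)) = √(d - 2*(-2)*2*d) = √(d + 8*d) = √(9*d) = 3*√d)
-34*(v(-1) + 3*1)*21 = -34*(3*√(-1) + 3*1)*21 = -34*(3*I + 3)*21 = -34*(3 + 3*I)*21 = (-102 - 102*I)*21 = -2142 - 2142*I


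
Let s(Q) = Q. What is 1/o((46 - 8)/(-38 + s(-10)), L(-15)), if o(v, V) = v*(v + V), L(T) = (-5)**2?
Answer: -576/11039 ≈ -0.052179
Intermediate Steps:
L(T) = 25
o(v, V) = v*(V + v)
1/o((46 - 8)/(-38 + s(-10)), L(-15)) = 1/(((46 - 8)/(-38 - 10))*(25 + (46 - 8)/(-38 - 10))) = 1/((38/(-48))*(25 + 38/(-48))) = 1/((38*(-1/48))*(25 + 38*(-1/48))) = 1/(-19*(25 - 19/24)/24) = 1/(-19/24*581/24) = 1/(-11039/576) = -576/11039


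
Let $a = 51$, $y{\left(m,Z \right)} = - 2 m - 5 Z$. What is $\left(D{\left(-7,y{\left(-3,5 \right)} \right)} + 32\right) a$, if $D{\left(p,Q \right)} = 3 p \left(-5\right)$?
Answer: $6987$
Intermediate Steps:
$y{\left(m,Z \right)} = - 5 Z - 2 m$
$D{\left(p,Q \right)} = - 15 p$ ($D{\left(p,Q \right)} = 3 \left(- 5 p\right) = - 15 p$)
$\left(D{\left(-7,y{\left(-3,5 \right)} \right)} + 32\right) a = \left(\left(-15\right) \left(-7\right) + 32\right) 51 = \left(105 + 32\right) 51 = 137 \cdot 51 = 6987$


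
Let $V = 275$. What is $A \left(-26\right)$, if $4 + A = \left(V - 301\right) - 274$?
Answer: $7904$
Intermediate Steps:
$A = -304$ ($A = -4 + \left(\left(275 - 301\right) - 274\right) = -4 - 300 = -304$)
$A \left(-26\right) = \left(-304\right) \left(-26\right) = 7904$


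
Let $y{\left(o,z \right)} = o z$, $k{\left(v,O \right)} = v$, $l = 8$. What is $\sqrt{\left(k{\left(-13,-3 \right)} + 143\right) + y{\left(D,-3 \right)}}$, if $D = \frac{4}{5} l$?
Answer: $\frac{\sqrt{2770}}{5} \approx 10.526$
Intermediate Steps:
$D = \frac{32}{5}$ ($D = \frac{4}{5} \cdot 8 = \frac{32}{5} \approx 6.4$)
$\sqrt{\left(k{\left(-13,-3 \right)} + 143\right) + y{\left(D,-3 \right)}} = \sqrt{\left(-13 + 143\right) + \frac{32}{5} \left(-3\right)} = \sqrt{130 - \frac{96}{5}} = \sqrt{\frac{554}{5}} = \frac{\sqrt{2770}}{5}$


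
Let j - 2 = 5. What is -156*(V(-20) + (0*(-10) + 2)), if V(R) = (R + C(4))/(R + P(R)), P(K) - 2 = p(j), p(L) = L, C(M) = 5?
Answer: -5772/11 ≈ -524.73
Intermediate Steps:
j = 7 (j = 2 + 5 = 7)
P(K) = 9 (P(K) = 2 + 7 = 9)
V(R) = (5 + R)/(9 + R) (V(R) = (R + 5)/(R + 9) = (5 + R)/(9 + R))
-156*(V(-20) + (0*(-10) + 2)) = -156*((5 - 20)/(9 - 20) + (0*(-10) + 2)) = -156*(-15/(-11) + (0 + 2)) = -156*(-1/11*(-15) + 2) = -156*(15/11 + 2) = -156*37/11 = -5772/11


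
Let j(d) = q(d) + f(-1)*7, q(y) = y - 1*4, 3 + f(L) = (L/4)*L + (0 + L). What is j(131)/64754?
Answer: 403/259016 ≈ 0.0015559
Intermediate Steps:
f(L) = -3 + L + L²/4 (f(L) = -3 + ((L/4)*L + (0 + L)) = -3 + ((L*(¼))*L + L) = -3 + ((L/4)*L + L) = -3 + (L²/4 + L) = -3 + (L + L²/4) = -3 + L + L²/4)
q(y) = -4 + y (q(y) = y - 4 = -4 + y)
j(d) = -121/4 + d (j(d) = (-4 + d) + (-3 - 1 + (¼)*(-1)²)*7 = (-4 + d) + (-3 - 1 + (¼)*1)*7 = (-4 + d) + (-3 - 1 + ¼)*7 = (-4 + d) - 15/4*7 = (-4 + d) - 105/4 = -121/4 + d)
j(131)/64754 = (-121/4 + 131)/64754 = (403/4)*(1/64754) = 403/259016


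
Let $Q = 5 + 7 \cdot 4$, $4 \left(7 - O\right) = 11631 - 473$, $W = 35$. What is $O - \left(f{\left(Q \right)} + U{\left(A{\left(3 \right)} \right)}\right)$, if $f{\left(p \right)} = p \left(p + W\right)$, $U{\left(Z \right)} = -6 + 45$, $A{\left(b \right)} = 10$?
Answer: $- \frac{10131}{2} \approx -5065.5$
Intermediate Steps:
$U{\left(Z \right)} = 39$
$O = - \frac{5565}{2}$ ($O = 7 - \frac{11631 - 473}{4} = 7 - \frac{5579}{2} = - \frac{5565}{2} \approx -2782.5$)
$Q = 33$ ($Q = 5 + 28 = 33$)
$f{\left(p \right)} = p \left(35 + p\right)$ ($f{\left(p \right)} = p \left(p + 35\right) = p \left(35 + p\right)$)
$O - \left(f{\left(Q \right)} + U{\left(A{\left(3 \right)} \right)}\right) = - \frac{5565}{2} - \left(33 \left(35 + 33\right) + 39\right) = - \frac{5565}{2} - \left(33 \cdot 68 + 39\right) = - \frac{5565}{2} - \left(2244 + 39\right) = - \frac{5565}{2} - 2283 = - \frac{10131}{2}$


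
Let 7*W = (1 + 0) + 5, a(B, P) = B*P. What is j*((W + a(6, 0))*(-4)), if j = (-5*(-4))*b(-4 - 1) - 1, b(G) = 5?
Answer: -2376/7 ≈ -339.43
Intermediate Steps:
W = 6/7 (W = ((1 + 0) + 5)/7 = (1 + 5)/7 = (1/7)*6 = 6/7 ≈ 0.85714)
j = 99 (j = -5*(-4)*5 - 1 = 20*5 - 1 = 100 - 1 = 99)
j*((W + a(6, 0))*(-4)) = 99*((6/7 + 6*0)*(-4)) = 99*((6/7 + 0)*(-4)) = 99*((6/7)*(-4)) = 99*(-24/7) = -2376/7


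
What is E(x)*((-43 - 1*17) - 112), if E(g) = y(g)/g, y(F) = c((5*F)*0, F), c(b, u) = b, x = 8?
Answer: 0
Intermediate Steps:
y(F) = 0 (y(F) = (5*F)*0 = 0)
E(g) = 0 (E(g) = 0/g = 0)
E(x)*((-43 - 1*17) - 112) = 0*((-43 - 1*17) - 112) = 0*((-43 - 17) - 112) = 0*(-60 - 112) = 0*(-172) = 0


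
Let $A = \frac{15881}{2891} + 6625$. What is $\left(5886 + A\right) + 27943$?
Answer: $\frac{116968395}{2891} \approx 40460.0$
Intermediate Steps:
$A = \frac{19168756}{2891}$ ($A = 15881 \cdot \frac{1}{2891} + 6625 = \frac{15881}{2891} + 6625 = \frac{19168756}{2891} \approx 6630.5$)
$\left(5886 + A\right) + 27943 = \left(5886 + \frac{19168756}{2891}\right) + 27943 = \frac{36185182}{2891} + 27943 = \frac{116968395}{2891}$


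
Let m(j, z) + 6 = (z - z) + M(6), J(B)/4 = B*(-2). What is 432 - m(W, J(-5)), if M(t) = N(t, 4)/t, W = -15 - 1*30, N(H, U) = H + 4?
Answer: 1309/3 ≈ 436.33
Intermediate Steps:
N(H, U) = 4 + H
J(B) = -8*B (J(B) = 4*(B*(-2)) = 4*(-2*B) = -8*B)
W = -45 (W = -15 - 30 = -45)
M(t) = (4 + t)/t
m(j, z) = -13/3 (m(j, z) = -6 + ((z - z) + (4 + 6)/6) = -6 + (0 + (1/6)*10) = -6 + (0 + 5/3) = -6 + 5/3 = -13/3)
432 - m(W, J(-5)) = 432 - 1*(-13/3) = 432 + 13/3 = 1309/3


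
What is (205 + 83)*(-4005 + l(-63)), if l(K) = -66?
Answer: -1172448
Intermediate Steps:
(205 + 83)*(-4005 + l(-63)) = (205 + 83)*(-4005 - 66) = 288*(-4071) = -1172448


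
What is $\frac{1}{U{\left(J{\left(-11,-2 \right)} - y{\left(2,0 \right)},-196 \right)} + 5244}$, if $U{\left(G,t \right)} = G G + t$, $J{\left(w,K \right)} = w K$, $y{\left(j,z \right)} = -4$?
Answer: $\frac{1}{5724} \approx 0.0001747$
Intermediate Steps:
$J{\left(w,K \right)} = K w$
$U{\left(G,t \right)} = t + G^{2}$ ($U{\left(G,t \right)} = G^{2} + t = t + G^{2}$)
$\frac{1}{U{\left(J{\left(-11,-2 \right)} - y{\left(2,0 \right)},-196 \right)} + 5244} = \frac{1}{\left(-196 + \left(\left(-2\right) \left(-11\right) - -4\right)^{2}\right) + 5244} = \frac{1}{\left(-196 + \left(22 + 4\right)^{2}\right) + 5244} = \frac{1}{\left(-196 + 26^{2}\right) + 5244} = \frac{1}{\left(-196 + 676\right) + 5244} = \frac{1}{480 + 5244} = \frac{1}{5724}$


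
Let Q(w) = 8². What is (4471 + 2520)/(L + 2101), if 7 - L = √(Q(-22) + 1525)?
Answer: 14737028/4442075 + 6991*√1589/4442075 ≈ 3.3803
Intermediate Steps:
Q(w) = 64
L = 7 - √1589 (L = 7 - √(64 + 1525) = 7 - √1589 ≈ -32.862)
(4471 + 2520)/(L + 2101) = (4471 + 2520)/((7 - √1589) + 2101) = 6991/(2108 - √1589)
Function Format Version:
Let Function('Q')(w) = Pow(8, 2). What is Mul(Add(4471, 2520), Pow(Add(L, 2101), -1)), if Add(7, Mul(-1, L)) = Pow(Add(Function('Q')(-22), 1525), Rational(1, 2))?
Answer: Add(Rational(14737028, 4442075), Mul(Rational(6991, 4442075), Pow(1589, Rational(1, 2)))) ≈ 3.3803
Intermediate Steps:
Function('Q')(w) = 64
L = Add(7, Mul(-1, Pow(1589, Rational(1, 2)))) (L = Add(7, Mul(-1, Pow(Add(64, 1525), Rational(1, 2)))) = Add(7, Mul(-1, Pow(1589, Rational(1, 2)))) ≈ -32.862)
Mul(Add(4471, 2520), Pow(Add(L, 2101), -1)) = Mul(Add(4471, 2520), Pow(Add(Add(7, Mul(-1, Pow(1589, Rational(1, 2)))), 2101), -1)) = Mul(6991, Pow(Add(2108, Mul(-1, Pow(1589, Rational(1, 2)))), -1))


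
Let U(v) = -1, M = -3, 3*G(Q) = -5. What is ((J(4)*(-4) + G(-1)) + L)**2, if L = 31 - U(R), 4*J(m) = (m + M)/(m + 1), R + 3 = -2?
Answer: 204304/225 ≈ 908.02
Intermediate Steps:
R = -5 (R = -3 - 2 = -5)
G(Q) = -5/3 (G(Q) = (1/3)*(-5) = -5/3)
J(m) = (-3 + m)/(4*(1 + m)) (J(m) = ((m - 3)/(m + 1))/4 = ((-3 + m)/(1 + m))/4 = (-3 + m)/(4*(1 + m)))
L = 32 (L = 31 - 1*(-1) = 31 + 1 = 32)
((J(4)*(-4) + G(-1)) + L)**2 = ((((-3 + 4)/(4*(1 + 4)))*(-4) - 5/3) + 32)**2 = ((((1/4)*1/5)*(-4) - 5/3) + 32)**2 = ((((1/4)*(1/5)*1)*(-4) - 5/3) + 32)**2 = (((1/20)*(-4) - 5/3) + 32)**2 = ((-1/5 - 5/3) + 32)**2 = (-28/15 + 32)**2 = (452/15)**2 = 204304/225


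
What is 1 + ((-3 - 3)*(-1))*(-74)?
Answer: -443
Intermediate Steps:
1 + ((-3 - 3)*(-1))*(-74) = 1 - 6*(-1)*(-74) = 1 + 6*(-74) = 1 - 444 = -443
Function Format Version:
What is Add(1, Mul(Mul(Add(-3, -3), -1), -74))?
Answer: -443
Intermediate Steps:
Add(1, Mul(Mul(Add(-3, -3), -1), -74)) = Add(1, Mul(Mul(-6, -1), -74)) = Add(1, Mul(6, -74)) = Add(1, -444) = -443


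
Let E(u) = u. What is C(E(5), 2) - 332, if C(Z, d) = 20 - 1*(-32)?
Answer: -280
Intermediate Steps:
C(Z, d) = 52 (C(Z, d) = 20 + 32 = 52)
C(E(5), 2) - 332 = 52 - 332 = -280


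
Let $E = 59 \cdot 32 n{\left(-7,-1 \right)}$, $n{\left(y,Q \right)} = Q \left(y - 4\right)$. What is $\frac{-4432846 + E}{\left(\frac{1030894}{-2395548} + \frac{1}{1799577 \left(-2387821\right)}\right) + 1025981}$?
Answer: $- \frac{841059073351095002473212}{195579105173711589183575} \approx -4.3004$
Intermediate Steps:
$n{\left(y,Q \right)} = Q \left(-4 + y\right)$
$E = 20768$ ($E = 59 \cdot 32 \left(- (-4 - 7)\right) = 1888 \left(\left(-1\right) \left(-11\right)\right) = 1888 \cdot 11 = 20768$)
$\frac{-4432846 + E}{\left(\frac{1030894}{-2395548} + \frac{1}{1799577 \left(-2387821\right)}\right) + 1025981} = \frac{-4432846 + 20768}{\left(\frac{1030894}{-2395548} + \frac{1}{1799577 \left(-2387821\right)}\right) + 1025981} = - \frac{4412078}{\left(1030894 \left(- \frac{1}{2395548}\right) + \frac{1}{1799577} \left(- \frac{1}{2387821}\right)\right) + 1025981} = - \frac{4412078}{\left(- \frac{515447}{1197774} - \frac{1}{4297067751717}\right) + 1025981} = - \frac{4412078}{- \frac{82033728941498899}{190626519601669554} + 1025981} = - \frac{4412078}{\frac{195579105173711589183575}{190626519601669554}} = \left(-4412078\right) \frac{190626519601669554}{195579105173711589183575} = - \frac{841059073351095002473212}{195579105173711589183575}$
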